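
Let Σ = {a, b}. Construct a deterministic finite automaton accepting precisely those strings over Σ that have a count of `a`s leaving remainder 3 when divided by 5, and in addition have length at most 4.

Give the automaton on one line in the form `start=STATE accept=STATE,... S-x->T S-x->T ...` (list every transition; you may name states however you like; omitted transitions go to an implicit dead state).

Handle the two conditions separately and then intersect. The first has 5 states tracking the count of `a`s modulo 5; the second has 6 states tracking the input length, saturating at 5. A product state is a pair (one from each), accepting exactly when both do. Minimizing collapses redundant product states.
A 9-state machine:
        a   b  
>  s0   s1  s2 
   s1   s3  s4 
   s2   s4  s5 
   s3   s6  s7 
   s4   s7  s5 
   s5   s5  s5 
 * s6   s5  s8 
   s7   s8  s5 
 * s8   s5  s5 
(> = start, * = accepting)

start=s0 accept=s6,s8 s0-a->s1 s0-b->s2 s1-a->s3 s1-b->s4 s2-a->s4 s2-b->s5 s3-a->s6 s3-b->s7 s4-a->s7 s4-b->s5 s5-a->s5 s5-b->s5 s6-a->s5 s6-b->s8 s7-a->s8 s7-b->s5 s8-a->s5 s8-b->s5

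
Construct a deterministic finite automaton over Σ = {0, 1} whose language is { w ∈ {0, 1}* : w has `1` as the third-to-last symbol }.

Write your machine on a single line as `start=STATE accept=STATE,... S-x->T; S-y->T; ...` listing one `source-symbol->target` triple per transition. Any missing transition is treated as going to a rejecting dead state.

start=S0; accept=S11,S12,S13,S14; S0-0->S1; S0-1->S2; S1-0->S3; S1-1->S4; S2-0->S5; S2-1->S6; S3-0->S7; S3-1->S8; S4-0->S9; S4-1->S10; S5-0->S11; S5-1->S12; S6-0->S13; S6-1->S14; S7-0->S7; S7-1->S8; S8-0->S9; S8-1->S10; S9-0->S11; S9-1->S12; S10-0->S13; S10-1->S14; S11-0->S7; S11-1->S8; S12-0->S9; S12-1->S10; S13-0->S11; S13-1->S12; S14-0->S13; S14-1->S14

A DFA must remember the last 3 symbols (since which symbol is third-to-last isn't known until the input ends). Use one state per possible window of the last ≤3 symbols; accept from those whose window starts with `1`.
          0    1  
>  S0     S1   S2 
   S1     S3   S4 
   S2     S5   S6 
   S3     S7   S8 
   S4     S9  S10 
   S5    S11  S12 
   S6    S13  S14 
   S7     S7   S8 
   S8     S9  S10 
   S9    S11  S12 
   S10   S13  S14 
 * S11    S7   S8 
 * S12    S9  S10 
 * S13   S11  S12 
 * S14   S13  S14 
(> = start, * = accepting)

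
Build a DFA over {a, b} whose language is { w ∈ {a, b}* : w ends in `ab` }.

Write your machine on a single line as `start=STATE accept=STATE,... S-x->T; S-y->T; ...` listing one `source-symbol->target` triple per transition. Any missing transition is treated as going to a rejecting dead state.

start=S0; accept=S2; S0-a->S1; S0-b->S0; S1-a->S1; S1-b->S2; S2-a->S1; S2-b->S0

Remember how much of `ab` the current input suffix matches. State S0 means no match yet; S1 means the last symbol is `a`; S2 means the last 2 symbols are `ab`. Only S2 accepts. On a mismatch, fall back to the longest proper suffix that is still a prefix of `ab`.
A 3-state machine:
        a   b  
>  S0   S1  S0 
   S1   S1  S2 
 * S2   S1  S0 
(> = start, * = accepting)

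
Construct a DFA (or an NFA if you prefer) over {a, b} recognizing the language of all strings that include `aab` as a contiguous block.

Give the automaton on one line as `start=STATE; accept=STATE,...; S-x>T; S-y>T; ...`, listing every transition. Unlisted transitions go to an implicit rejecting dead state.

start=s0; accept=s3; s0-a>s1; s0-b>s0; s1-a>s2; s1-b>s0; s2-a>s2; s2-b>s3; s3-a>s3; s3-b>s3

States s0..s2 record the length of the longest prefix of `aab` that matches the current input suffix. Reaching s3 means `aab` has been seen, and we stay there forever. Accept from s3.
A 4-state machine:
        a   b  
>  s0   s1  s0 
   s1   s2  s0 
   s2   s2  s3 
 * s3   s3  s3 
(> = start, * = accepting)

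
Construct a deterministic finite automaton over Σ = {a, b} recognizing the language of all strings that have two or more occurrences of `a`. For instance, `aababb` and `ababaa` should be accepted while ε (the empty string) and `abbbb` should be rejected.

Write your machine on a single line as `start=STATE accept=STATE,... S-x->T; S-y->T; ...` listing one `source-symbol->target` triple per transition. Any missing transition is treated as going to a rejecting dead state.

start=q0; accept=q2,q3; q0-a->q1; q0-b->q0; q1-a->q2; q1-b->q1; q2-a->q3; q2-b->q2; q3-a->q3; q3-b->q3

Only the number of `a`s matters, and only up to 3. Make a chain q0 → q1 → q2 → q3 advanced by each `a` (with q3 absorbing); every other symbol self-loops. The accepting set is {q2, q3}.
A 4-state machine:
        a   b  
>  q0   q1  q0 
   q1   q2  q1 
 * q2   q3  q2 
 * q3   q3  q3 
(> = start, * = accepting)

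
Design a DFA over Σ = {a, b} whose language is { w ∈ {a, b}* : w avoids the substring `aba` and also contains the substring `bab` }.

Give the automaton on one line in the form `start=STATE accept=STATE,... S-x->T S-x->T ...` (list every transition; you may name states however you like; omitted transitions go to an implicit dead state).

Run two small machines in parallel and take their product. One (4 states) tracks partial matches of the forbidden pattern `aba`; the other (4 states) tracks whether and how much of `bab` has been seen. Each combined state is a pair, one component from each; accept when both components accept. After merging equivalent states the machine shrinks.
With 9 states:
        a   b  
>  q0   q1  q2 
   q1   q1  q3 
   q2   q4  q2 
   q3   q5  q2 
   q4   q1  q6 
   q5   q5  q5 
 * q6   q5  q7 
 * q7   q8  q7 
 * q8   q8  q6 
(> = start, * = accepting)

start=q0 accept=q6,q7,q8 q0-a->q1 q0-b->q2 q1-a->q1 q1-b->q3 q2-a->q4 q2-b->q2 q3-a->q5 q3-b->q2 q4-a->q1 q4-b->q6 q5-a->q5 q5-b->q5 q6-a->q5 q6-b->q7 q7-a->q8 q7-b->q7 q8-a->q8 q8-b->q6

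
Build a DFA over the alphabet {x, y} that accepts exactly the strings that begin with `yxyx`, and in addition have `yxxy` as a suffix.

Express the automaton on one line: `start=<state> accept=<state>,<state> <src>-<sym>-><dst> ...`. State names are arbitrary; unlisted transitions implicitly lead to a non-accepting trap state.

start=S0 accept=S9 S0-x->S1 S0-y->S2 S1-x->S1 S1-y->S1 S2-x->S3 S2-y->S1 S3-x->S1 S3-y->S4 S4-x->S5 S4-y->S1 S5-x->S6 S5-y->S7 S6-x->S8 S6-y->S9 S7-x->S5 S7-y->S7 S8-x->S8 S8-y->S7 S9-x->S5 S9-y->S7

Handle the two conditions separately and then intersect. One (6 states) tracks whether the input so far still matches the prefix `yxyx`; the other (5 states) tracks how much of the suffix `yxxy` has currently been matched. Each combined state is a pair, one component from each; accept when both components accept. After merging equivalent states the machine shrinks.
A 10-state machine:
        x   y  
>  S0   S1  S2 
   S1   S1  S1 
   S2   S3  S1 
   S3   S1  S4 
   S4   S5  S1 
   S5   S6  S7 
   S6   S8  S9 
   S7   S5  S7 
   S8   S8  S7 
 * S9   S5  S7 
(> = start, * = accepting)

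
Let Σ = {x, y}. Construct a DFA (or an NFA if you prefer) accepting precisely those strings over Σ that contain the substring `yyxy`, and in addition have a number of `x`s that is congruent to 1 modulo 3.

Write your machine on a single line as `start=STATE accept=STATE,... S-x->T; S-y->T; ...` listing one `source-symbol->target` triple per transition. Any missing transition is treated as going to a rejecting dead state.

start=S0; accept=S11; S0-x->S1; S0-y->S2; S1-x->S3; S1-y->S4; S2-x->S1; S2-y->S5; S3-x->S0; S3-y->S6; S4-x->S3; S4-y->S7; S5-x->S8; S5-y->S5; S6-x->S0; S6-y->S9; S7-x->S10; S7-y->S7; S8-x->S3; S8-y->S11; S9-x->S12; S9-y->S9; S10-x->S0; S10-y->S13; S11-x->S13; S11-y->S11; S12-x->S1; S12-y->S14; S13-x->S14; S13-y->S13; S14-x->S11; S14-y->S14

Run two small machines in parallel and take their product. The first has 5 states tracking whether and how much of `yyxy` has been seen; the second has 3 states tracking the count of `x`s modulo 3. A product state is a pair (one from each), accepting exactly when both do.
          x    y  
>  S0     S1   S2 
   S1     S3   S4 
   S2     S1   S5 
   S3     S0   S6 
   S4     S3   S7 
   S5     S8   S5 
   S6     S0   S9 
   S7    S10   S7 
   S8     S3  S11 
   S9    S12   S9 
   S10    S0  S13 
 * S11   S13  S11 
   S12    S1  S14 
   S13   S14  S13 
   S14   S11  S14 
(> = start, * = accepting)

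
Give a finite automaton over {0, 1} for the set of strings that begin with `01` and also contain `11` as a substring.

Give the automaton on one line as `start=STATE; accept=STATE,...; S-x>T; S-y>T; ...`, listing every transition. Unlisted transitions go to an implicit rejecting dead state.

start=q0; accept=q5; q0-0>q1; q0-1>q2; q1-0>q2; q1-1>q3; q2-0>q2; q2-1>q2; q3-0>q4; q3-1>q5; q4-0>q4; q4-1>q3; q5-0>q5; q5-1>q5

Run two small machines in parallel and take their product. The first has 4 states tracking whether the input so far still matches the prefix `01`; the second has 3 states tracking whether and how much of `11` has been seen. A product state is a pair (one from each), accepting exactly when both do. Minimizing collapses redundant product states.
A 6-state machine:
        0   1  
>  q0   q1  q2 
   q1   q2  q3 
   q2   q2  q2 
   q3   q4  q5 
   q4   q4  q3 
 * q5   q5  q5 
(> = start, * = accepting)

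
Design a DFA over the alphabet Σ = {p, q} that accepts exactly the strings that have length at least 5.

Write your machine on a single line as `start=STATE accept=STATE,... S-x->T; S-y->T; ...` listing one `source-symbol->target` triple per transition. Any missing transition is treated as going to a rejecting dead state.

start=s0; accept=s5,s6; s0-p->s1; s0-q->s1; s1-p->s2; s1-q->s2; s2-p->s3; s2-q->s3; s3-p->s4; s3-q->s4; s4-p->s5; s4-q->s5; s5-p->s6; s5-q->s6; s6-p->s6; s6-q->s6

We only need to distinguish lengths 0, 1, …, 5, and '>5'. Chain s0 → s1 → s2 → s3 → s4 → s5 → s6 on every symbol, with s6 looping. Accepting states: {s5, s6}.
With 7 states:
        p   q  
>  s0   s1  s1 
   s1   s2  s2 
   s2   s3  s3 
   s3   s4  s4 
   s4   s5  s5 
 * s5   s6  s6 
 * s6   s6  s6 
(> = start, * = accepting)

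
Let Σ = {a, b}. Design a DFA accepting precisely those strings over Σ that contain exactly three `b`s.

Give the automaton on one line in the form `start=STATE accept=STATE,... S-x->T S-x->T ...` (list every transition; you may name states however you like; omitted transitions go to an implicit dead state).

Only the number of `b`s matters, and only up to 4. Make a chain q0 → q1 → q2 → q3 → q4 advanced by each `b` (with q4 absorbing); every other symbol self-loops. The accepting set is {q3}.
5 states suffice.
        a   b  
>  q0   q0  q1 
   q1   q1  q2 
   q2   q2  q3 
 * q3   q3  q4 
   q4   q4  q4 
(> = start, * = accepting)

start=q0 accept=q3 q0-a->q0 q0-b->q1 q1-a->q1 q1-b->q2 q2-a->q2 q2-b->q3 q3-a->q3 q3-b->q4 q4-a->q4 q4-b->q4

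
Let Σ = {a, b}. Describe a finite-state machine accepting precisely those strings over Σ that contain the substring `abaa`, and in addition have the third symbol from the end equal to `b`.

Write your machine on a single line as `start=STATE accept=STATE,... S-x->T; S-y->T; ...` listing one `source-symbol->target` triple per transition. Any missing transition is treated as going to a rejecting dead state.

Build one automaton per condition and run them in lockstep. The first has 5 states tracking whether and how much of `abaa` has been seen; the second has 15 states tracking the last 3 symbols read. A product state is a pair (one from each), accepting exactly when both do. After merging equivalent states the machine shrinks.
With 12 states:
          a    b  
>  q0     q1   q0 
   q1     q1   q2 
   q2     q3   q0 
   q3     q4   q2 
 * q4     q5   q6 
   q5     q5   q6 
   q6     q7   q8 
   q7     q4   q9 
   q8    q10  q11 
 * q9     q7   q8 
 * q10    q4   q9 
 * q11   q10  q11 
(> = start, * = accepting)

start=q0; accept=q4,q9,q10,q11; q0-a->q1; q0-b->q0; q1-a->q1; q1-b->q2; q2-a->q3; q2-b->q0; q3-a->q4; q3-b->q2; q4-a->q5; q4-b->q6; q5-a->q5; q5-b->q6; q6-a->q7; q6-b->q8; q7-a->q4; q7-b->q9; q8-a->q10; q8-b->q11; q9-a->q7; q9-b->q8; q10-a->q4; q10-b->q9; q11-a->q10; q11-b->q11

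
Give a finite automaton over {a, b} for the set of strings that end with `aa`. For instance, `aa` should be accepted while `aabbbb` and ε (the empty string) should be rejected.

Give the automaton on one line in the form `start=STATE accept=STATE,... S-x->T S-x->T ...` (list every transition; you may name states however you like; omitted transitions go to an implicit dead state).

Let each state record the length of the longest suffix of the input read so far that is also a prefix of `aa`. q1 means the last symbol is `a`; q2 means the last 2 symbols are `aa`. Accept only at q2, where the string currently ends in `aa`.
With 3 states:
        a   b  
>  q0   q1  q0 
   q1   q2  q0 
 * q2   q2  q0 
(> = start, * = accepting)

start=q0 accept=q2 q0-a->q1 q0-b->q0 q1-a->q2 q1-b->q0 q2-a->q2 q2-b->q0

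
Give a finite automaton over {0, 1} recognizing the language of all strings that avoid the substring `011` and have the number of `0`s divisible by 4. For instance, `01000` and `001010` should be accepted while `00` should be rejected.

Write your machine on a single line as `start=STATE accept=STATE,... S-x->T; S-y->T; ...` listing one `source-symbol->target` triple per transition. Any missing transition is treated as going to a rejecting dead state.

start=S0; accept=S0,S7,S9; S0-0->S1; S0-1->S0; S1-0->S2; S1-1->S3; S2-0->S4; S2-1->S5; S3-0->S2; S3-1->S6; S4-0->S7; S4-1->S8; S5-0->S4; S5-1->S6; S6-0->S6; S6-1->S6; S7-0->S1; S7-1->S9; S8-0->S7; S8-1->S6; S9-0->S1; S9-1->S6

Handle the two conditions separately and then intersect. One (4 states) tracks partial matches of the forbidden pattern `011`; the other (4 states) tracks the count of `0`s modulo 4. Each combined state is a pair, one component from each; accept when both components accept. Equivalent product states are then merged.
With 10 states:
        0   1  
>* S0   S1  S0 
   S1   S2  S3 
   S2   S4  S5 
   S3   S2  S6 
   S4   S7  S8 
   S5   S4  S6 
   S6   S6  S6 
 * S7   S1  S9 
   S8   S7  S6 
 * S9   S1  S6 
(> = start, * = accepting)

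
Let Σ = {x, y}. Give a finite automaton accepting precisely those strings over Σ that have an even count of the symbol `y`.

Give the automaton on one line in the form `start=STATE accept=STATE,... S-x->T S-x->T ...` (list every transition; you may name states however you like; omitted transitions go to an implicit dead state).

The only thing that matters is how many `y`s have appeared, reduced mod 2. Use one state per residue: S0 for 0, …, S1 for 1. Reading `y` moves to the next residue; anything else stays put. S0 is accepting.
A 2-state machine:
        x   y  
>* S0   S0  S1 
   S1   S1  S0 
(> = start, * = accepting)

start=S0 accept=S0 S0-x->S0 S0-y->S1 S1-x->S1 S1-y->S0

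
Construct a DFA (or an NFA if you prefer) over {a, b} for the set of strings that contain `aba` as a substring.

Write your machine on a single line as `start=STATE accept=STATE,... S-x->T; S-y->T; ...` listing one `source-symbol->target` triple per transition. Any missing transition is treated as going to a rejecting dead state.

Track how much of `aba` has been matched so far: state S0 is no progress, S3 is the absorbing accept state reached once `aba` has occurred. Intermediate states record partial matches; on a mismatch, fall back to the longest reusable overlap.
With 4 states:
        a   b  
>  S0   S1  S0 
   S1   S1  S2 
   S2   S3  S0 
 * S3   S3  S3 
(> = start, * = accepting)

start=S0; accept=S3; S0-a->S1; S0-b->S0; S1-a->S1; S1-b->S2; S2-a->S3; S2-b->S0; S3-a->S3; S3-b->S3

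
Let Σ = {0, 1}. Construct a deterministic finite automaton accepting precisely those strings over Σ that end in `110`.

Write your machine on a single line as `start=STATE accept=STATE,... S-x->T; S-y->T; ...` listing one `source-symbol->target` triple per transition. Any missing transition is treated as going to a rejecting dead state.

start=s0; accept=s3; s0-0->s0; s0-1->s1; s1-0->s0; s1-1->s2; s2-0->s3; s2-1->s2; s3-0->s0; s3-1->s1

Remember how much of `110` the current input suffix matches. State s0 means no match yet; s1 means the last symbol is `1`; s2 means the last 2 symbols are `11`; s3 means the last 3 symbols are `110`. Only s3 accepts. On a mismatch, fall back to the longest proper suffix that is still a prefix of `110`.
A 4-state machine:
        0   1  
>  s0   s0  s1 
   s1   s0  s2 
   s2   s3  s2 
 * s3   s0  s1 
(> = start, * = accepting)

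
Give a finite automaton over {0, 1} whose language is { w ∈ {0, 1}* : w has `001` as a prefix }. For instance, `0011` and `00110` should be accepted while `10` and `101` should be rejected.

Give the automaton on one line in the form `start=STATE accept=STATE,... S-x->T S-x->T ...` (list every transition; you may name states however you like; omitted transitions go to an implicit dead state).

start=s0 accept=s3 s0-0->s1 s0-1->s4 s1-0->s2 s1-1->s4 s2-0->s4 s2-1->s3 s3-0->s3 s3-1->s3 s4-0->s4 s4-1->s4

Walk along `001` while the input agrees: from s0 take `0` to s1, and so on. Any deviation drops to the rejecting sink s4. Once s3 is reached the prefix is confirmed and every continuation is accepted.
        0   1  
>  s0   s1  s4 
   s1   s2  s4 
   s2   s4  s3 
 * s3   s3  s3 
   s4   s4  s4 
(> = start, * = accepting)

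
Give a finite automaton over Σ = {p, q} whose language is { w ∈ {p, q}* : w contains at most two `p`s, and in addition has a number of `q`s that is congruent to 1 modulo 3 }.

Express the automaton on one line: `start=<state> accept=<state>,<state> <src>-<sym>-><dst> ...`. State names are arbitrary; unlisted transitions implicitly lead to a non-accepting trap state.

start=s0 accept=s2,s4,s7 s0-p->s1 s0-q->s2 s1-p->s3 s1-q->s4 s2-p->s4 s2-q->s5 s3-p->s6 s3-q->s7 s4-p->s7 s4-q->s8 s5-p->s8 s5-q->s0 s6-p->s6 s6-q->s6 s7-p->s6 s7-q->s9 s8-p->s9 s8-q->s1 s9-p->s6 s9-q->s3

Build one automaton per condition and run them in lockstep. One (4 states) tracks the count of `p`s, saturating at 3; the other (3 states) tracks the count of `q`s modulo 3. Each combined state is a pair, one component from each; accept when both components accept. Equivalent product states are then merged.
10 states suffice.
        p   q  
>  s0   s1  s2 
   s1   s3  s4 
 * s2   s4  s5 
   s3   s6  s7 
 * s4   s7  s8 
   s5   s8  s0 
   s6   s6  s6 
 * s7   s6  s9 
   s8   s9  s1 
   s9   s6  s3 
(> = start, * = accepting)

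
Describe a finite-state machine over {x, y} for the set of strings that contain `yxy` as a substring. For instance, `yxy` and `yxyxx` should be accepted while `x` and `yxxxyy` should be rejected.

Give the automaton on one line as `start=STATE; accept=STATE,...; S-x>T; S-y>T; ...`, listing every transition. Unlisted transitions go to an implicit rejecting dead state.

start=q0; accept=q3; q0-x>q0; q0-y>q1; q1-x>q2; q1-y>q1; q2-x>q0; q2-y>q3; q3-x>q3; q3-y>q3

Track how much of `yxy` has been matched so far: state q0 is no progress, q3 is the absorbing accept state reached once `yxy` has occurred. Intermediate states record partial matches; on a mismatch, fall back to the longest reusable overlap.
        x   y  
>  q0   q0  q1 
   q1   q2  q1 
   q2   q0  q3 
 * q3   q3  q3 
(> = start, * = accepting)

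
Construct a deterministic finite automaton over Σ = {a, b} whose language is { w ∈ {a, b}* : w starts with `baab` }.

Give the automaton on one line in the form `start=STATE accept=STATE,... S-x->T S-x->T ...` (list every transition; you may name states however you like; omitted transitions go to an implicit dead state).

Walk along `baab` while the input agrees: from q0 take `b` to q1, and so on. Any deviation drops to the rejecting sink q5. Once q4 is reached the prefix is confirmed and every continuation is accepted.
A 6-state machine:
        a   b  
>  q0   q5  q1 
   q1   q2  q5 
   q2   q3  q5 
   q3   q5  q4 
 * q4   q4  q4 
   q5   q5  q5 
(> = start, * = accepting)

start=q0 accept=q4 q0-a->q5 q0-b->q1 q1-a->q2 q1-b->q5 q2-a->q3 q2-b->q5 q3-a->q5 q3-b->q4 q4-a->q4 q4-b->q4 q5-a->q5 q5-b->q5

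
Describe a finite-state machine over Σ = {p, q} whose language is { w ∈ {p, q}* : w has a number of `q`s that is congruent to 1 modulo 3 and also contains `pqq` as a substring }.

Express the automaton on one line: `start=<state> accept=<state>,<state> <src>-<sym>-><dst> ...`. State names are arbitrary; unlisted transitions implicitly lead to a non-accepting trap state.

Run two small machines in parallel and take their product. One (3 states) tracks the count of `q`s modulo 3; the other (4 states) tracks whether and how much of `pqq` has been seen. Each combined state is a pair, one component from each; accept when both components accept.
With 12 states:
          p    q  
>  S0     S1   S2 
   S1     S1   S3 
   S2     S4   S5 
   S3     S4   S6 
   S4     S4   S7 
   S5     S8   S0 
   S6     S6   S9 
   S7     S8   S9 
   S8     S8  S10 
   S9     S9  S11 
   S10    S1  S11 
 * S11   S11   S6 
(> = start, * = accepting)

start=S0 accept=S11 S0-p->S1 S0-q->S2 S1-p->S1 S1-q->S3 S2-p->S4 S2-q->S5 S3-p->S4 S3-q->S6 S4-p->S4 S4-q->S7 S5-p->S8 S5-q->S0 S6-p->S6 S6-q->S9 S7-p->S8 S7-q->S9 S8-p->S8 S8-q->S10 S9-p->S9 S9-q->S11 S10-p->S1 S10-q->S11 S11-p->S11 S11-q->S6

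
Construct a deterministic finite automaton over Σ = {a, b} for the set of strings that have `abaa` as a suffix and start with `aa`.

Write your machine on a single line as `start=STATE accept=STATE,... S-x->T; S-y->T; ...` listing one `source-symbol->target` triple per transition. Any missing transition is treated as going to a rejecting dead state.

start=s0; accept=s11; s0-a->s1; s0-b->s2; s1-a->s3; s1-b->s4; s2-a->s5; s2-b->s2; s3-a->s3; s3-b->s6; s4-a->s7; s4-b->s2; s5-a->s5; s5-b->s4; s6-a->s8; s6-b->s9; s7-a->s10; s7-b->s4; s8-a->s11; s8-b->s6; s9-a->s3; s9-b->s9; s10-a->s5; s10-b->s4; s11-a->s3; s11-b->s6

Build one automaton per condition and run them in lockstep. The first has 5 states tracking how much of the suffix `abaa` has currently been matched; the second has 4 states tracking whether the input so far still matches the prefix `aa`. A product state is a pair (one from each), accepting exactly when both do.
12 states suffice.
          a    b  
>  s0     s1   s2 
   s1     s3   s4 
   s2     s5   s2 
   s3     s3   s6 
   s4     s7   s2 
   s5     s5   s4 
   s6     s8   s9 
   s7    s10   s4 
   s8    s11   s6 
   s9     s3   s9 
   s10    s5   s4 
 * s11    s3   s6 
(> = start, * = accepting)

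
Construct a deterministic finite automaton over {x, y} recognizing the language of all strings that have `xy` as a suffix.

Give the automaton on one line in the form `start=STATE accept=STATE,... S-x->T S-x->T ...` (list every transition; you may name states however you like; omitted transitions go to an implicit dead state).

start=q0 accept=q2 q0-x->q1 q0-y->q0 q1-x->q1 q1-y->q2 q2-x->q1 q2-y->q0

Remember how much of `xy` the current input suffix matches. State q0 means no match yet; q1 means the last symbol is `x`; q2 means the last 2 symbols are `xy`. Only q2 accepts. On a mismatch, fall back to the longest proper suffix that is still a prefix of `xy`.
        x   y  
>  q0   q1  q0 
   q1   q1  q2 
 * q2   q1  q0 
(> = start, * = accepting)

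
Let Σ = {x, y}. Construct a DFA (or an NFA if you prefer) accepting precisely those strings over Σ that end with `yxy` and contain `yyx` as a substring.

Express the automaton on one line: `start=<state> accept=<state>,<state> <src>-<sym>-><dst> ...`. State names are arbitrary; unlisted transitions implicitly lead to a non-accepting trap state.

start=A accept=H A-x->A A-y->B B-x->C B-y->D C-x->A C-y->E D-x->F D-y->D E-x->C E-y->D F-x->G F-y->H G-x->G G-y->I H-x->F H-y->I I-x->F I-y->I

Build one automaton per condition and run them in lockstep. The first has 4 states tracking how much of the suffix `yxy` has currently been matched; the second has 4 states tracking whether and how much of `yyx` has been seen. A product state is a pair (one from each), accepting exactly when both do.
A 9-state machine:
       x  y 
>  A   A  B 
   B   C  D 
   C   A  E 
   D   F  D 
   E   C  D 
   F   G  H 
   G   G  I 
 * H   F  I 
   I   F  I 
(> = start, * = accepting)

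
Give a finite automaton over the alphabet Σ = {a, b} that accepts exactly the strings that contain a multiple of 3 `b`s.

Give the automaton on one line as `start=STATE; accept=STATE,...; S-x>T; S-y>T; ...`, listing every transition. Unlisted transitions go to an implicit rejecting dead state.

start=q0; accept=q0; q0-a>q0; q0-b>q1; q1-a>q1; q1-b>q2; q2-a>q2; q2-b>q0

Keep the running count of `b`s modulo 3: each `b` advances along the cycle q0 → q1 → q2 → q0 while other symbols loop. Accept at q0.
        a   b  
>* q0   q0  q1 
   q1   q1  q2 
   q2   q2  q0 
(> = start, * = accepting)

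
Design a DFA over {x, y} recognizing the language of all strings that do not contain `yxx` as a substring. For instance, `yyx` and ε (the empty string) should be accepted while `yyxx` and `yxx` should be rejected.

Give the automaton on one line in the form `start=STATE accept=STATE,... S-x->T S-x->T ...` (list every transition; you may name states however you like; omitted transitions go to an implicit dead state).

start=A accept=A,B,C A-x->A A-y->B B-x->C B-y->B C-x->D C-y->B D-x->D D-y->D

This is the complement of 'contains `yxx`'. Use the same substring-matching states — A through D holding how much of `yxx` has just been matched — but flip the accepting set: everything except the trap D accepts.
       x  y 
>* A   A  B 
 * B   C  B 
 * C   D  B 
   D   D  D 
(> = start, * = accepting)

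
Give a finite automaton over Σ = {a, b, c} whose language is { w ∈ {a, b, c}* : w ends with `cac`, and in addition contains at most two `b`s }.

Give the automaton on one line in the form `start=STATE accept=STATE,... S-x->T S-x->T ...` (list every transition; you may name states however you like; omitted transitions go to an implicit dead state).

Run two small machines in parallel and take their product. The first has 4 states tracking how much of the suffix `cac` has currently been matched; the second has 4 states tracking the count of `b`s, saturating at 3. A product state is a pair (one from each), accepting exactly when both do.
16 states suffice.
          a    b    c  
>  q0     q0   q1   q2 
   q1     q1   q3   q4 
   q2     q5   q1   q2 
   q3     q3   q6   q7 
   q4     q8   q3   q4 
   q5     q0   q1   q9 
   q6     q6   q6  q10 
   q7    q11   q6   q7 
   q8     q1   q3  q12 
 * q9     q5   q1   q2 
   q10   q13   q6  q10 
   q11    q3   q6  q14 
 * q12    q8   q3   q4 
   q13    q6   q6  q15 
 * q14   q11   q6   q7 
   q15   q13   q6  q10 
(> = start, * = accepting)

start=q0 accept=q9,q12,q14 q0-a->q0 q0-b->q1 q0-c->q2 q1-a->q1 q1-b->q3 q1-c->q4 q2-a->q5 q2-b->q1 q2-c->q2 q3-a->q3 q3-b->q6 q3-c->q7 q4-a->q8 q4-b->q3 q4-c->q4 q5-a->q0 q5-b->q1 q5-c->q9 q6-a->q6 q6-b->q6 q6-c->q10 q7-a->q11 q7-b->q6 q7-c->q7 q8-a->q1 q8-b->q3 q8-c->q12 q9-a->q5 q9-b->q1 q9-c->q2 q10-a->q13 q10-b->q6 q10-c->q10 q11-a->q3 q11-b->q6 q11-c->q14 q12-a->q8 q12-b->q3 q12-c->q4 q13-a->q6 q13-b->q6 q13-c->q15 q14-a->q11 q14-b->q6 q14-c->q7 q15-a->q13 q15-b->q6 q15-c->q10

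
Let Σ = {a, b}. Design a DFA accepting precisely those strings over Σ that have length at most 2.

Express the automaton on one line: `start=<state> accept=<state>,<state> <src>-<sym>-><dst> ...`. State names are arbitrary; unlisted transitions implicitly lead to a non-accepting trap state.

Count input length up to 3: every symbol moves from q0 toward q3, which means 'more than 2' and absorbs. Accept from {q0, q1, q2}.
4 states suffice.
        a   b  
>* q0   q1  q1 
 * q1   q2  q2 
 * q2   q3  q3 
   q3   q3  q3 
(> = start, * = accepting)

start=q0 accept=q0,q1,q2 q0-a->q1 q0-b->q1 q1-a->q2 q1-b->q2 q2-a->q3 q2-b->q3 q3-a->q3 q3-b->q3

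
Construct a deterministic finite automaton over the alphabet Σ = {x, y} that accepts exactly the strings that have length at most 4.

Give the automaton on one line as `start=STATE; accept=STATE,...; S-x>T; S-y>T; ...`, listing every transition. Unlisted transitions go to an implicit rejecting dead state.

start=s0; accept=s0,s1,s2,s3,s4; s0-x>s1; s0-y>s1; s1-x>s2; s1-y>s2; s2-x>s3; s2-y>s3; s3-x>s4; s3-y>s4; s4-x>s5; s4-y>s5; s5-x>s5; s5-y>s5

We only need to distinguish lengths 0, 1, …, 4, and '>4'. Chain s0 → s1 → s2 → s3 → s4 → s5 on every symbol, with s5 looping. Accepting states: {s0, s1, s2, s3, s4}.
With 6 states:
        x   y  
>* s0   s1  s1 
 * s1   s2  s2 
 * s2   s3  s3 
 * s3   s4  s4 
 * s4   s5  s5 
   s5   s5  s5 
(> = start, * = accepting)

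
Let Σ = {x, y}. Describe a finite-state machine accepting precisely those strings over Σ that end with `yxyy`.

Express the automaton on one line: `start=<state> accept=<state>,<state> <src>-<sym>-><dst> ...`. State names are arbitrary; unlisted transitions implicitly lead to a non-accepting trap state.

start=A accept=E A-x->A A-y->B B-x->C B-y->B C-x->A C-y->D D-x->C D-y->E E-x->C E-y->B

Remember how much of `yxyy` the current input suffix matches. State A means no match yet; B means the last symbol is `y`; C means the last 2 symbols are `yx`; D means the last 3 symbols are `yxy`; E means the last 4 symbols are `yxyy`. Only E accepts. On a mismatch, fall back to the longest proper suffix that is still a prefix of `yxyy`.
5 states suffice.
       x  y 
>  A   A  B 
   B   C  B 
   C   A  D 
   D   C  E 
 * E   C  B 
(> = start, * = accepting)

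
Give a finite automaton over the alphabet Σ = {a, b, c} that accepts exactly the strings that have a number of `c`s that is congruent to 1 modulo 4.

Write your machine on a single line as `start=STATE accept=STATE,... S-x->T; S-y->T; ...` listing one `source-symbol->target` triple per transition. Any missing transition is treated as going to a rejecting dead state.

The only thing that matters is how many `c`s have appeared, reduced mod 4. Use one state per residue: q0 for 0, …, q3 for 3. Reading `c` moves to the next residue; anything else stays put. q1 is accepting.
With 4 states:
        a   b   c  
>  q0   q0  q0  q1 
 * q1   q1  q1  q2 
   q2   q2  q2  q3 
   q3   q3  q3  q0 
(> = start, * = accepting)

start=q0; accept=q1; q0-a->q0; q0-b->q0; q0-c->q1; q1-a->q1; q1-b->q1; q1-c->q2; q2-a->q2; q2-b->q2; q2-c->q3; q3-a->q3; q3-b->q3; q3-c->q0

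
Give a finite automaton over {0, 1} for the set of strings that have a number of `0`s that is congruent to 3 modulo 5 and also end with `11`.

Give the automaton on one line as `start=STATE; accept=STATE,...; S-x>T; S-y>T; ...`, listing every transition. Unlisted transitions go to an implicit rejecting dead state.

Run two small machines in parallel and take their product. The first has 5 states tracking the count of `0`s modulo 5; the second has 3 states tracking how much of the suffix `11` has currently been matched. A product state is a pair (one from each), accepting exactly when both do. Equivalent product states are then merged.
        0   1  
>  s0   s1  s0 
   s1   s2  s1 
   s2   s3  s2 
   s3   s4  s5 
   s4   s0  s4 
   s5   s4  s6 
 * s6   s4  s6 
(> = start, * = accepting)

start=s0; accept=s6; s0-0>s1; s0-1>s0; s1-0>s2; s1-1>s1; s2-0>s3; s2-1>s2; s3-0>s4; s3-1>s5; s4-0>s0; s4-1>s4; s5-0>s4; s5-1>s6; s6-0>s4; s6-1>s6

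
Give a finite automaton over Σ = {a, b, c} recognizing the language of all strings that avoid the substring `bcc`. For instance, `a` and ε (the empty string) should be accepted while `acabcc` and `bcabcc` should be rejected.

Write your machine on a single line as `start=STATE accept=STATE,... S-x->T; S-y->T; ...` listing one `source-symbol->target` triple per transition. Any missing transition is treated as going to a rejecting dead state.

start=S0; accept=S0,S1,S2; S0-a->S0; S0-b->S1; S0-c->S0; S1-a->S0; S1-b->S1; S1-c->S2; S2-a->S0; S2-b->S1; S2-c->S3; S3-a->S3; S3-b->S3; S3-c->S3

This is the complement of 'contains `bcc`'. Use the same substring-matching states — S0 through S3 holding how much of `bcc` has just been matched — but flip the accepting set: everything except the trap S3 accepts.
A 4-state machine:
        a   b   c  
>* S0   S0  S1  S0 
 * S1   S0  S1  S2 
 * S2   S0  S1  S3 
   S3   S3  S3  S3 
(> = start, * = accepting)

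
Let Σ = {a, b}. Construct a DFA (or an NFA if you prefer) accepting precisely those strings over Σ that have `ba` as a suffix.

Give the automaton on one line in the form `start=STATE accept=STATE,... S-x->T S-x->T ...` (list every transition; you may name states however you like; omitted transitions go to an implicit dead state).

start=S0 accept=S2 S0-a->S0 S0-b->S1 S1-a->S2 S1-b->S1 S2-a->S0 S2-b->S1

Remember how much of `ba` the current input suffix matches. State S0 means no match yet; S1 means the last symbol is `b`; S2 means the last 2 symbols are `ba`. Only S2 accepts. On a mismatch, fall back to the longest proper suffix that is still a prefix of `ba`.
A 3-state machine:
        a   b  
>  S0   S0  S1 
   S1   S2  S1 
 * S2   S0  S1 
(> = start, * = accepting)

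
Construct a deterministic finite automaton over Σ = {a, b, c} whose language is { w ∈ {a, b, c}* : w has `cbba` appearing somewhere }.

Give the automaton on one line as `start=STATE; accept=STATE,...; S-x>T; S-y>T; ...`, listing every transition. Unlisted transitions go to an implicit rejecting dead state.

Track how much of `cbba` has been matched so far: state q0 is no progress, q4 is the absorbing accept state reached once `cbba` has occurred. Intermediate states record partial matches; on a mismatch, fall back to the longest reusable overlap.
5 states suffice.
        a   b   c  
>  q0   q0  q0  q1 
   q1   q0  q2  q1 
   q2   q0  q3  q1 
   q3   q4  q0  q1 
 * q4   q4  q4  q4 
(> = start, * = accepting)

start=q0; accept=q4; q0-a>q0; q0-b>q0; q0-c>q1; q1-a>q0; q1-b>q2; q1-c>q1; q2-a>q0; q2-b>q3; q2-c>q1; q3-a>q4; q3-b>q0; q3-c>q1; q4-a>q4; q4-b>q4; q4-c>q4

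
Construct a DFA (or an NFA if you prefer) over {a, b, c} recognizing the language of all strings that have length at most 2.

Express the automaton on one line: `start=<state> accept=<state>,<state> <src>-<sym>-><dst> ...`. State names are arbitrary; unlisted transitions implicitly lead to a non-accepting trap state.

Count input length up to 3: every symbol moves from q0 toward q3, which means 'more than 2' and absorbs. Accept from {q0, q1, q2}.
4 states suffice.
        a   b   c  
>* q0   q1  q1  q1 
 * q1   q2  q2  q2 
 * q2   q3  q3  q3 
   q3   q3  q3  q3 
(> = start, * = accepting)

start=q0 accept=q0,q1,q2 q0-a->q1 q0-b->q1 q0-c->q1 q1-a->q2 q1-b->q2 q1-c->q2 q2-a->q3 q2-b->q3 q2-c->q3 q3-a->q3 q3-b->q3 q3-c->q3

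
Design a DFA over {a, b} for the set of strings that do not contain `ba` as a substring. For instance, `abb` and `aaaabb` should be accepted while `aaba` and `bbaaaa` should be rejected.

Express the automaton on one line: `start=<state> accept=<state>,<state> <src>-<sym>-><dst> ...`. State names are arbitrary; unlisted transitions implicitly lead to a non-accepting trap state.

start=S0 accept=S0,S1 S0-a->S0 S0-b->S1 S1-a->S2 S1-b->S1 S2-a->S2 S2-b->S2

Track partial matches of the forbidden pattern `ba`. State S2 is a dead state reached once `ba` has occurred; every other state accepts. S0 means no part of `ba` is currently matched.
With 3 states:
        a   b  
>* S0   S0  S1 
 * S1   S2  S1 
   S2   S2  S2 
(> = start, * = accepting)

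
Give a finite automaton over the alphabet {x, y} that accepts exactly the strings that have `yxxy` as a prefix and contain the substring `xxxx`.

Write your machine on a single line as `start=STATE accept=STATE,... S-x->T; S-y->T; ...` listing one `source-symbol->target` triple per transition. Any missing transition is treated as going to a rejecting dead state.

Build one automaton per condition and run them in lockstep. The first has 6 states tracking whether the input so far still matches the prefix `yxxy`; the second has 5 states tracking whether and how much of `xxxx` has been seen. A product state is a pair (one from each), accepting exactly when both do. Minimizing collapses redundant product states.
10 states suffice.
        x   y  
>  q0   q1  q2 
   q1   q1  q1 
   q2   q3  q1 
   q3   q4  q1 
   q4   q1  q5 
   q5   q6  q5 
   q6   q7  q5 
   q7   q8  q5 
   q8   q9  q5 
 * q9   q9  q9 
(> = start, * = accepting)

start=q0; accept=q9; q0-x->q1; q0-y->q2; q1-x->q1; q1-y->q1; q2-x->q3; q2-y->q1; q3-x->q4; q3-y->q1; q4-x->q1; q4-y->q5; q5-x->q6; q5-y->q5; q6-x->q7; q6-y->q5; q7-x->q8; q7-y->q5; q8-x->q9; q8-y->q5; q9-x->q9; q9-y->q9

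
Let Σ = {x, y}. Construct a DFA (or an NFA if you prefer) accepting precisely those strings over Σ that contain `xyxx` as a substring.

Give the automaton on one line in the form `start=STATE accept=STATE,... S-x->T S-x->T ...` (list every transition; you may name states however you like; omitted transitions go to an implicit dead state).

Track how much of `xyxx` has been matched so far: state q0 is no progress, q4 is the absorbing accept state reached once `xyxx` has occurred. Intermediate states record partial matches; on a mismatch, fall back to the longest reusable overlap.
5 states suffice.
        x   y  
>  q0   q1  q0 
   q1   q1  q2 
   q2   q3  q0 
   q3   q4  q2 
 * q4   q4  q4 
(> = start, * = accepting)

start=q0 accept=q4 q0-x->q1 q0-y->q0 q1-x->q1 q1-y->q2 q2-x->q3 q2-y->q0 q3-x->q4 q3-y->q2 q4-x->q4 q4-y->q4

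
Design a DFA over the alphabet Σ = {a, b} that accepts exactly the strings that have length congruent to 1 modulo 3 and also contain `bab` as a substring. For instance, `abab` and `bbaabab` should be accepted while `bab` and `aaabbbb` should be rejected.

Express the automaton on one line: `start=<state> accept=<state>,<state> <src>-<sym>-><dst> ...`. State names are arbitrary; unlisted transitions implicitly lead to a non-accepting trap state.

Run two small machines in parallel and take their product. The first has 3 states tracking the input length modulo 3; the second has 4 states tracking whether and how much of `bab` has been seen. A product state is a pair (one from each), accepting exactly when both do.
With 12 states:
          a    b  
>  S0     S1   S2 
   S1     S3   S4 
   S2     S5   S4 
   S3     S0   S6 
   S4     S7   S6 
   S5     S0   S8 
   S6     S9   S2 
   S7     S1  S10 
   S8    S10  S10 
   S9     S3  S11 
 * S10   S11  S11 
   S11    S8   S8 
(> = start, * = accepting)

start=S0 accept=S10 S0-a->S1 S0-b->S2 S1-a->S3 S1-b->S4 S2-a->S5 S2-b->S4 S3-a->S0 S3-b->S6 S4-a->S7 S4-b->S6 S5-a->S0 S5-b->S8 S6-a->S9 S6-b->S2 S7-a->S1 S7-b->S10 S8-a->S10 S8-b->S10 S9-a->S3 S9-b->S11 S10-a->S11 S10-b->S11 S11-a->S8 S11-b->S8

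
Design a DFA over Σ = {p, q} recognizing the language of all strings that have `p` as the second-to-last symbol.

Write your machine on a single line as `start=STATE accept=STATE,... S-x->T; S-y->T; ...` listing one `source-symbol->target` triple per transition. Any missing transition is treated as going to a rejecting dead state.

A DFA must remember the last 2 symbols (since which symbol is second-to-last isn't known until the input ends). Use one state per possible window of the last ≤2 symbols; accept from those whose window starts with `p`.
With 7 states:
       p  q 
>  A   B  C 
   B   D  E 
   C   F  G 
 * D   D  E 
 * E   F  G 
   F   D  E 
   G   F  G 
(> = start, * = accepting)

start=A; accept=D,E; A-p->B; A-q->C; B-p->D; B-q->E; C-p->F; C-q->G; D-p->D; D-q->E; E-p->F; E-q->G; F-p->D; F-q->E; G-p->F; G-q->G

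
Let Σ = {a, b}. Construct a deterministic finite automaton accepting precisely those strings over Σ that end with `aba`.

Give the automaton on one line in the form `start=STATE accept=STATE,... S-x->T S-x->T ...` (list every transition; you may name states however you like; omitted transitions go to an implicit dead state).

start=q0 accept=q3 q0-a->q1 q0-b->q0 q1-a->q1 q1-b->q2 q2-a->q3 q2-b->q0 q3-a->q1 q3-b->q2

Remember how much of `aba` the current input suffix matches. State q0 means no match yet; q1 means the last symbol is `a`; q2 means the last 2 symbols are `ab`; q3 means the last 3 symbols are `aba`. Only q3 accepts. On a mismatch, fall back to the longest proper suffix that is still a prefix of `aba`.
4 states suffice.
        a   b  
>  q0   q1  q0 
   q1   q1  q2 
   q2   q3  q0 
 * q3   q1  q2 
(> = start, * = accepting)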